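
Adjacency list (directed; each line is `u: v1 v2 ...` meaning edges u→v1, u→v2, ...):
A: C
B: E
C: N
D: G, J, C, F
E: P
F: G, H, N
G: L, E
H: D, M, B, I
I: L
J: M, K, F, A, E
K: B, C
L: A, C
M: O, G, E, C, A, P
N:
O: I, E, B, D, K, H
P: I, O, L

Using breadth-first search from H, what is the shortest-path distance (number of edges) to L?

Level 0: H
Level 1: B, D, I, M
Level 2: A, C, E, F, G, J, L, O, P
Level 3: K, N
L first appears at level 2.

2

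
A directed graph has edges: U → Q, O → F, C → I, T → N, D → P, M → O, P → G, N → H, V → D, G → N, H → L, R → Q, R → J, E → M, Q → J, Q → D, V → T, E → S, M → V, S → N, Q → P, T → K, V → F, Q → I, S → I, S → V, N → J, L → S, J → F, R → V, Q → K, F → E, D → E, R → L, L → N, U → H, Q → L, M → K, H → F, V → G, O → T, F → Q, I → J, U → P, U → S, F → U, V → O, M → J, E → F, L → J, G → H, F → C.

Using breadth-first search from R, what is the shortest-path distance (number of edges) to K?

2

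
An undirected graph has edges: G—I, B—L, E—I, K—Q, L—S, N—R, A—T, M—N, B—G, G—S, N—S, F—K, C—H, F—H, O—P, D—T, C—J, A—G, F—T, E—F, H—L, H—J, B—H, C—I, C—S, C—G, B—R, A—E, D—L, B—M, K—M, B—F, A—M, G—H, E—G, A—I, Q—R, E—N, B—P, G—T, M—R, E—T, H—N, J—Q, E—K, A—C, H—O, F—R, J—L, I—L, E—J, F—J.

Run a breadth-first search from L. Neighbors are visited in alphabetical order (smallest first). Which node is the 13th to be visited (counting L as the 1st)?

T

Visit L; enqueue B, D, H, I, J, S → queue [B, D, H, I, J, S]
Visit B; enqueue F, G, M, P, R → queue [D, H, I, J, S, F, G, M, P, R]
Visit D; enqueue T → queue [H, I, J, S, F, G, M, P, R, T]
Visit H; enqueue C, N, O → queue [I, J, S, F, G, M, P, R, T, C, N, O]
Visit I; enqueue A, E → queue [J, S, F, G, M, P, R, T, C, N, O, A, E]
Visit J; enqueue Q → queue [S, F, G, M, P, R, T, C, N, O, A, E, Q]
Visit S → queue [F, G, M, P, R, T, C, N, O, A, E, Q]
Visit F; enqueue K → queue [G, M, P, R, T, C, N, O, A, E, Q, K]
Visit G → queue [M, P, R, T, C, N, O, A, E, Q, K]
Visit M → queue [P, R, T, C, N, O, A, E, Q, K]
Visit P → queue [R, T, C, N, O, A, E, Q, K]
Visit R → queue [T, C, N, O, A, E, Q, K]
Visit T → queue [C, N, O, A, E, Q, K]
Visit C → queue [N, O, A, E, Q, K]
Visit N → queue [O, A, E, Q, K]
Visit O → queue [A, E, Q, K]
Visit A → queue [E, Q, K]
Visit E → queue [Q, K]
Visit Q → queue [K]
Visit K → queue []

Visit order: L, B, D, H, I, J, S, F, G, M, P, R, T, C, N, O, A, E, Q, K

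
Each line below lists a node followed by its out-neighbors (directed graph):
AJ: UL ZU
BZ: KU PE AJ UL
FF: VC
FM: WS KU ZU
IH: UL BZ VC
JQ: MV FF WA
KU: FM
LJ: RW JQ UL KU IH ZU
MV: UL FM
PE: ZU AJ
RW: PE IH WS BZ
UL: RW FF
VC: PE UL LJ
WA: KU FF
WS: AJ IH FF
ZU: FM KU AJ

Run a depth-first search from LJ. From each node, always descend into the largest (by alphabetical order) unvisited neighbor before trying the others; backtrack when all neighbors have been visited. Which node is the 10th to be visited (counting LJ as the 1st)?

Visit LJ
LJ → ZU
ZU → KU
KU → FM
FM → WS
WS → IH
IH → VC
VC → UL
UL → RW
RW → PE
PE → AJ
RW → BZ
UL → FF
LJ → JQ
JQ → WA
JQ → MV

Visit order: LJ, ZU, KU, FM, WS, IH, VC, UL, RW, PE, AJ, BZ, FF, JQ, WA, MV

PE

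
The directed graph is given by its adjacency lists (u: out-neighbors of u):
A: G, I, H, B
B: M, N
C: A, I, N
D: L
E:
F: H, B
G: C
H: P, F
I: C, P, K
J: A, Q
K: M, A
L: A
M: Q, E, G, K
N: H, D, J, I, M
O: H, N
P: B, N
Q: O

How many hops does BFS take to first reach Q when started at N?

2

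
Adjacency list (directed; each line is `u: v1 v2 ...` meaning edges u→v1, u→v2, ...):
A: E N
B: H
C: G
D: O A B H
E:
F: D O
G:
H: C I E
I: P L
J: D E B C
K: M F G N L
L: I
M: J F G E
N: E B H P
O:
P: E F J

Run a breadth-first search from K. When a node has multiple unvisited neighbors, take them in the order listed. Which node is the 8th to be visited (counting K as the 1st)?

Visit K; enqueue M, F, G, N, L → queue [M, F, G, N, L]
Visit M; enqueue J, E → queue [F, G, N, L, J, E]
Visit F; enqueue D, O → queue [G, N, L, J, E, D, O]
Visit G → queue [N, L, J, E, D, O]
Visit N; enqueue B, H, P → queue [L, J, E, D, O, B, H, P]
Visit L; enqueue I → queue [J, E, D, O, B, H, P, I]
Visit J; enqueue C → queue [E, D, O, B, H, P, I, C]
Visit E → queue [D, O, B, H, P, I, C]
Visit D; enqueue A → queue [O, B, H, P, I, C, A]
Visit O → queue [B, H, P, I, C, A]
Visit B → queue [H, P, I, C, A]
Visit H → queue [P, I, C, A]
Visit P → queue [I, C, A]
Visit I → queue [C, A]
Visit C → queue [A]
Visit A → queue []

Visit order: K, M, F, G, N, L, J, E, D, O, B, H, P, I, C, A

E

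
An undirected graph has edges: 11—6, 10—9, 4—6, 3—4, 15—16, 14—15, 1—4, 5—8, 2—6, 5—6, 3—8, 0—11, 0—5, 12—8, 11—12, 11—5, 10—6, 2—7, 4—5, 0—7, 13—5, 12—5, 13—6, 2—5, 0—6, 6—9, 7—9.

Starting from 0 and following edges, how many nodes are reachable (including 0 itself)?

14

BFS from 0 visits: 0, 11, 7, 6, 5, 12, 9, 2, 13, 10, 4, 8, 3, 1
Reachable nodes: 14 of 17 total.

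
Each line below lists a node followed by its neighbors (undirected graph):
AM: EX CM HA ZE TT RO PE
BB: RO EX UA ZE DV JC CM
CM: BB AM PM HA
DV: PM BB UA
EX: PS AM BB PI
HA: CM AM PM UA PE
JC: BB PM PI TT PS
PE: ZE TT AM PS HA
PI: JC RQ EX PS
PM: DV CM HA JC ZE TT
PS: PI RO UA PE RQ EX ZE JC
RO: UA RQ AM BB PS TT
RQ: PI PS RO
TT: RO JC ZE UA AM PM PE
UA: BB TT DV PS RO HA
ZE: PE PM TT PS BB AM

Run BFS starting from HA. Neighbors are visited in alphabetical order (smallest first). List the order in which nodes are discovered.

Visit HA; enqueue AM, CM, PE, PM, UA → queue [AM, CM, PE, PM, UA]
Visit AM; enqueue EX, RO, TT, ZE → queue [CM, PE, PM, UA, EX, RO, TT, ZE]
Visit CM; enqueue BB → queue [PE, PM, UA, EX, RO, TT, ZE, BB]
Visit PE; enqueue PS → queue [PM, UA, EX, RO, TT, ZE, BB, PS]
Visit PM; enqueue DV, JC → queue [UA, EX, RO, TT, ZE, BB, PS, DV, JC]
Visit UA → queue [EX, RO, TT, ZE, BB, PS, DV, JC]
Visit EX; enqueue PI → queue [RO, TT, ZE, BB, PS, DV, JC, PI]
Visit RO; enqueue RQ → queue [TT, ZE, BB, PS, DV, JC, PI, RQ]
Visit TT → queue [ZE, BB, PS, DV, JC, PI, RQ]
Visit ZE → queue [BB, PS, DV, JC, PI, RQ]
Visit BB → queue [PS, DV, JC, PI, RQ]
Visit PS → queue [DV, JC, PI, RQ]
Visit DV → queue [JC, PI, RQ]
Visit JC → queue [PI, RQ]
Visit PI → queue [RQ]
Visit RQ → queue []

HA → AM → CM → PE → PM → UA → EX → RO → TT → ZE → BB → PS → DV → JC → PI → RQ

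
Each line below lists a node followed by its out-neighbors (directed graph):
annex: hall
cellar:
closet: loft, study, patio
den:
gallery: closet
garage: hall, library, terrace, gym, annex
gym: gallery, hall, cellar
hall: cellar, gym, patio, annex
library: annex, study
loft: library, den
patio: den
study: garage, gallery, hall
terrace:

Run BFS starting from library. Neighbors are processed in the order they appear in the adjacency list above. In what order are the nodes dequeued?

library → annex → study → hall → garage → gallery → cellar → gym → patio → terrace → closet → den → loft

Visit library; enqueue annex, study → queue [annex, study]
Visit annex; enqueue hall → queue [study, hall]
Visit study; enqueue garage, gallery → queue [hall, garage, gallery]
Visit hall; enqueue cellar, gym, patio → queue [garage, gallery, cellar, gym, patio]
Visit garage; enqueue terrace → queue [gallery, cellar, gym, patio, terrace]
Visit gallery; enqueue closet → queue [cellar, gym, patio, terrace, closet]
Visit cellar → queue [gym, patio, terrace, closet]
Visit gym → queue [patio, terrace, closet]
Visit patio; enqueue den → queue [terrace, closet, den]
Visit terrace → queue [closet, den]
Visit closet; enqueue loft → queue [den, loft]
Visit den → queue [loft]
Visit loft → queue []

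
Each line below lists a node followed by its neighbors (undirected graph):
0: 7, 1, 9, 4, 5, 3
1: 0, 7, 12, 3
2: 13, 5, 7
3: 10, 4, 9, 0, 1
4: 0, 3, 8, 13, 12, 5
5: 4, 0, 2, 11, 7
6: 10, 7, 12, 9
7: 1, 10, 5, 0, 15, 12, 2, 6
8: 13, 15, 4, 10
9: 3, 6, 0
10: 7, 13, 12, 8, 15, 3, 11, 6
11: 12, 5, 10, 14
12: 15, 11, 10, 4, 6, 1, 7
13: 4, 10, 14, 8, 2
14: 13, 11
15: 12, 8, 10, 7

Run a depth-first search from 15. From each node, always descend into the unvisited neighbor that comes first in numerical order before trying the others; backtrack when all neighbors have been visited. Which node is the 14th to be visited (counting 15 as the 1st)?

12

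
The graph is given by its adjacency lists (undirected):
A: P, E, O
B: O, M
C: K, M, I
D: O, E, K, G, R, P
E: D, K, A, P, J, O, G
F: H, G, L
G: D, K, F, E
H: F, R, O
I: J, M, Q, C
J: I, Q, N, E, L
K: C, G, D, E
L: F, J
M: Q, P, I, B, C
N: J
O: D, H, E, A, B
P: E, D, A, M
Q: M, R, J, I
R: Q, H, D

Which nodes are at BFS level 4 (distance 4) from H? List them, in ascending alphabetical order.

C, N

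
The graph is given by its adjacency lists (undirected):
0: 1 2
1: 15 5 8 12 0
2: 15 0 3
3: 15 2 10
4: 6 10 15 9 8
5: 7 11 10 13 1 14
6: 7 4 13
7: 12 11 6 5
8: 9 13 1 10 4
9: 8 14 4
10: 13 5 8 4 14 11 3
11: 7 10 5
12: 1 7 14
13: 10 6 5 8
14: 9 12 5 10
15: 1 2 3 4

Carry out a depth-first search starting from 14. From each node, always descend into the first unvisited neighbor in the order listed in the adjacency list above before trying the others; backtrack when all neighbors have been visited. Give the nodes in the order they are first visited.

14 -> 9 -> 8 -> 13 -> 10 -> 5 -> 7 -> 12 -> 1 -> 15 -> 2 -> 0 -> 3 -> 4 -> 6 -> 11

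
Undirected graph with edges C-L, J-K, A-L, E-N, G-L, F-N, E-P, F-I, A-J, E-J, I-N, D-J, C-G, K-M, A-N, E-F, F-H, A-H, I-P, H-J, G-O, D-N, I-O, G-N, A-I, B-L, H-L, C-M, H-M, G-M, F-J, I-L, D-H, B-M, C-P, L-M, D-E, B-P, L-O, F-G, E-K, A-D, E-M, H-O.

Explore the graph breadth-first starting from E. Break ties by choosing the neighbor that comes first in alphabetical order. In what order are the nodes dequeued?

E -> D -> F -> J -> K -> M -> N -> P -> A -> H -> G -> I -> B -> C -> L -> O

Visit E; enqueue D, F, J, K, M, N, P → queue [D, F, J, K, M, N, P]
Visit D; enqueue A, H → queue [F, J, K, M, N, P, A, H]
Visit F; enqueue G, I → queue [J, K, M, N, P, A, H, G, I]
Visit J → queue [K, M, N, P, A, H, G, I]
Visit K → queue [M, N, P, A, H, G, I]
Visit M; enqueue B, C, L → queue [N, P, A, H, G, I, B, C, L]
Visit N → queue [P, A, H, G, I, B, C, L]
Visit P → queue [A, H, G, I, B, C, L]
Visit A → queue [H, G, I, B, C, L]
Visit H; enqueue O → queue [G, I, B, C, L, O]
Visit G → queue [I, B, C, L, O]
Visit I → queue [B, C, L, O]
Visit B → queue [C, L, O]
Visit C → queue [L, O]
Visit L → queue [O]
Visit O → queue []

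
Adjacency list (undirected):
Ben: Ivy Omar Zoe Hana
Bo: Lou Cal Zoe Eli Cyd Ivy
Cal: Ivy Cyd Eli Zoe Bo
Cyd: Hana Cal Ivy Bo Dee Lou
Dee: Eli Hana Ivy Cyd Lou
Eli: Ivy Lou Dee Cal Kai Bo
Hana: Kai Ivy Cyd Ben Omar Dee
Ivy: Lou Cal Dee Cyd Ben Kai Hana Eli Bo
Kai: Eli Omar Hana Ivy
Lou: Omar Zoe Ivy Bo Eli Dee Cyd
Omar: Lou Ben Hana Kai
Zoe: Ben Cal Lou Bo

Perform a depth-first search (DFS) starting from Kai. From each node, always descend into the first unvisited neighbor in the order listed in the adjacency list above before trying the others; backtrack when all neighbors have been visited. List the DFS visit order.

Kai, Eli, Ivy, Lou, Omar, Ben, Zoe, Cal, Cyd, Hana, Dee, Bo

Visit Kai
Kai → Eli
Eli → Ivy
Ivy → Lou
Lou → Omar
Omar → Ben
Ben → Zoe
Zoe → Cal
Cal → Cyd
Cyd → Hana
Hana → Dee
Cyd → Bo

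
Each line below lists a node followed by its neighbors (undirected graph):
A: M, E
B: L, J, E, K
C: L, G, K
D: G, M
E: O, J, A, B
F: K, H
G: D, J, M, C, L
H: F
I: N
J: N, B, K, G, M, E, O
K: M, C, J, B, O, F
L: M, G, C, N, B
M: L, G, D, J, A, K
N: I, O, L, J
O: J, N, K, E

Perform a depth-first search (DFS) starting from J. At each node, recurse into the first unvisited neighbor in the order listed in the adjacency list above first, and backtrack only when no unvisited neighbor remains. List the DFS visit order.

J -> N -> I -> O -> K -> M -> L -> G -> D -> C -> B -> E -> A -> F -> H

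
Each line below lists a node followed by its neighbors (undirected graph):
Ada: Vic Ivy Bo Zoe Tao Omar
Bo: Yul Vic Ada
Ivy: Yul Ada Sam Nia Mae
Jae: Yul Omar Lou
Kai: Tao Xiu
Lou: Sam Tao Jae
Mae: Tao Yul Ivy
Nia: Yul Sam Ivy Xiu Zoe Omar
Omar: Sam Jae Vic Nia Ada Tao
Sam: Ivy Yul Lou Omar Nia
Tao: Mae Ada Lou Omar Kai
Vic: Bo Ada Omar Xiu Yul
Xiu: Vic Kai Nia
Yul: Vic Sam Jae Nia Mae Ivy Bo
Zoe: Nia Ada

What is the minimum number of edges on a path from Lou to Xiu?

3

Level 0: Lou
Level 1: Jae, Sam, Tao
Level 2: Ada, Ivy, Kai, Mae, Nia, Omar, Yul
Level 3: Bo, Vic, Xiu, Zoe
Xiu first appears at level 3.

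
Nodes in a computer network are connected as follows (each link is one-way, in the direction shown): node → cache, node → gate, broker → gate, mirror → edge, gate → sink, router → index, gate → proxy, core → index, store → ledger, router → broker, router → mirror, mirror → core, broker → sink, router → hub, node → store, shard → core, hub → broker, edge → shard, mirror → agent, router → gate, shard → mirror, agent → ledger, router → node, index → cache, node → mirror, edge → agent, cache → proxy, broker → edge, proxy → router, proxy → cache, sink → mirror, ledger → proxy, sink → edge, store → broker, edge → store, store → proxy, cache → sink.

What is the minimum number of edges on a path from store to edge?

2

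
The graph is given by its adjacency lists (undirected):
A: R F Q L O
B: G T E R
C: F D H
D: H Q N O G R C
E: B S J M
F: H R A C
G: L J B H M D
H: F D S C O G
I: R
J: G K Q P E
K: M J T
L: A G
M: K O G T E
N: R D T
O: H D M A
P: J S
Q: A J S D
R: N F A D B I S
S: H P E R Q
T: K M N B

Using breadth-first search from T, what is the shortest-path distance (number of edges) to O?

2

Level 0: T
Level 1: B, K, M, N
Level 2: D, E, G, J, O, R
Level 3: A, C, F, H, I, L, P, Q, S
O first appears at level 2.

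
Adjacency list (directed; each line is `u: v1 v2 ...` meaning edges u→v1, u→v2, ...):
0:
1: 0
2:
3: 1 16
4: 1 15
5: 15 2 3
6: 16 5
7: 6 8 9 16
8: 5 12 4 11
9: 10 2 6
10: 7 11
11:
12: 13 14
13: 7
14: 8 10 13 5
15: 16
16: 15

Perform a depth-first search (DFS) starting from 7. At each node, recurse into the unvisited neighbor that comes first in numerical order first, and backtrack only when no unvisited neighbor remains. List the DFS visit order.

7 6 5 2 3 1 0 16 15 8 4 11 12 13 14 10 9

Visit 7
7 → 6
6 → 5
5 → 2
5 → 3
3 → 1
1 → 0
3 → 16
16 → 15
7 → 8
8 → 4
8 → 11
8 → 12
12 → 13
12 → 14
14 → 10
7 → 9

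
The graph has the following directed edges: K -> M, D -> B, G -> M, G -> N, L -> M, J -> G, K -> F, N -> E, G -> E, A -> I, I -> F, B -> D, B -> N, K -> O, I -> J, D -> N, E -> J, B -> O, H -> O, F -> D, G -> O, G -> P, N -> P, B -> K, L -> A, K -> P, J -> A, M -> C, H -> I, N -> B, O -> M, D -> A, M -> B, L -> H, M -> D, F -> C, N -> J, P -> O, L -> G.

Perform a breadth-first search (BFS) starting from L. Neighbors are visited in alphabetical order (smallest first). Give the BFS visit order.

L, A, G, H, M, I, E, N, O, P, B, C, D, F, J, K

Visit L; enqueue A, G, H, M → queue [A, G, H, M]
Visit A; enqueue I → queue [G, H, M, I]
Visit G; enqueue E, N, O, P → queue [H, M, I, E, N, O, P]
Visit H → queue [M, I, E, N, O, P]
Visit M; enqueue B, C, D → queue [I, E, N, O, P, B, C, D]
Visit I; enqueue F, J → queue [E, N, O, P, B, C, D, F, J]
Visit E → queue [N, O, P, B, C, D, F, J]
Visit N → queue [O, P, B, C, D, F, J]
Visit O → queue [P, B, C, D, F, J]
Visit P → queue [B, C, D, F, J]
Visit B; enqueue K → queue [C, D, F, J, K]
Visit C → queue [D, F, J, K]
Visit D → queue [F, J, K]
Visit F → queue [J, K]
Visit J → queue [K]
Visit K → queue []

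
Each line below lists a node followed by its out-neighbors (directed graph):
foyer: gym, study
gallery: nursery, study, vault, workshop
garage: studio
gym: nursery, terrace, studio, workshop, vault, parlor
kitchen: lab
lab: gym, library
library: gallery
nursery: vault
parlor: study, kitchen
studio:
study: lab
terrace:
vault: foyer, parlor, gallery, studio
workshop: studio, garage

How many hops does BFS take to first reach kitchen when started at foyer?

3

Level 0: foyer
Level 1: gym, study
Level 2: lab, nursery, parlor, studio, terrace, vault, workshop
Level 3: gallery, garage, kitchen, library
kitchen first appears at level 3.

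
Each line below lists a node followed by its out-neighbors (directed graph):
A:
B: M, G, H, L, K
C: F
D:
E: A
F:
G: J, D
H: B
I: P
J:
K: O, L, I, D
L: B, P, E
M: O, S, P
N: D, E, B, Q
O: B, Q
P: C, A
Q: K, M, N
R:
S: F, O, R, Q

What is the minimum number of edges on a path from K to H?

3

Level 0: K
Level 1: D, I, L, O
Level 2: B, E, P, Q
Level 3: A, C, G, H, M, N
Level 4: F, J, S
Level 5: R
H first appears at level 3.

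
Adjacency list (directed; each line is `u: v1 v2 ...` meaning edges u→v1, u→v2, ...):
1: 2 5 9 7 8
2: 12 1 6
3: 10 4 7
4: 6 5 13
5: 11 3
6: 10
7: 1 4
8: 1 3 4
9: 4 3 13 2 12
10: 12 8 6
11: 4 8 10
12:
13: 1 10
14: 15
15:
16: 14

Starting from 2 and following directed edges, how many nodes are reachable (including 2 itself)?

13

BFS from 2 visits: 2, 1, 6, 12, 5, 7, 8, 9, 10, 3, 11, 4, 13
Reachable nodes: 13 of 16 total.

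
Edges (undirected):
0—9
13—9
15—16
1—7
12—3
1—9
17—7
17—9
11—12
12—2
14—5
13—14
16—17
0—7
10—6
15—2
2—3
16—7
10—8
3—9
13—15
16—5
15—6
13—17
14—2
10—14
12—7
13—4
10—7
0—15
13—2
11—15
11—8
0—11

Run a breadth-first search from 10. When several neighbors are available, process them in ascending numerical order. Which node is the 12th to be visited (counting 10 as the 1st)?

Visit 10; enqueue 6, 7, 8, 14 → queue [6, 7, 8, 14]
Visit 6; enqueue 15 → queue [7, 8, 14, 15]
Visit 7; enqueue 0, 1, 12, 16, 17 → queue [8, 14, 15, 0, 1, 12, 16, 17]
Visit 8; enqueue 11 → queue [14, 15, 0, 1, 12, 16, 17, 11]
Visit 14; enqueue 2, 5, 13 → queue [15, 0, 1, 12, 16, 17, 11, 2, 5, 13]
Visit 15 → queue [0, 1, 12, 16, 17, 11, 2, 5, 13]
Visit 0; enqueue 9 → queue [1, 12, 16, 17, 11, 2, 5, 13, 9]
Visit 1 → queue [12, 16, 17, 11, 2, 5, 13, 9]
Visit 12; enqueue 3 → queue [16, 17, 11, 2, 5, 13, 9, 3]
Visit 16 → queue [17, 11, 2, 5, 13, 9, 3]
Visit 17 → queue [11, 2, 5, 13, 9, 3]
Visit 11 → queue [2, 5, 13, 9, 3]
Visit 2 → queue [5, 13, 9, 3]
Visit 5 → queue [13, 9, 3]
Visit 13; enqueue 4 → queue [9, 3, 4]
Visit 9 → queue [3, 4]
Visit 3 → queue [4]
Visit 4 → queue []

Visit order: 10, 6, 7, 8, 14, 15, 0, 1, 12, 16, 17, 11, 2, 5, 13, 9, 3, 4

11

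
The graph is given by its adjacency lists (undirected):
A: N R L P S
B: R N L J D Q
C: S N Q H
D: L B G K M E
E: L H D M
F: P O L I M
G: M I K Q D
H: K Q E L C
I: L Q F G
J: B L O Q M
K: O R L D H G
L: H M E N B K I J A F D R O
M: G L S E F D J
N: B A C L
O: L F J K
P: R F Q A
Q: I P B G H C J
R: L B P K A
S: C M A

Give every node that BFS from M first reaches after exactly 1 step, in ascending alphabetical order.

D, E, F, G, J, L, S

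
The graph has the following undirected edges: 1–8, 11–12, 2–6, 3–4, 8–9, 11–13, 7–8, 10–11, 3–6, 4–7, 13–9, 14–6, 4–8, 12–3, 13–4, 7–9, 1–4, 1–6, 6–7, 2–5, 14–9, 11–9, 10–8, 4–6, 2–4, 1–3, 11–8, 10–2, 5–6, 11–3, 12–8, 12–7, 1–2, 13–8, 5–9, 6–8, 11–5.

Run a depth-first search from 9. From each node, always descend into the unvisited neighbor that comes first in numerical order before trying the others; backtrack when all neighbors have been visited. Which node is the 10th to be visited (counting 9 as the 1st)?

10

Visit 9
9 → 5
5 → 2
2 → 1
1 → 3
3 → 4
4 → 6
6 → 7
7 → 8
8 → 10
10 → 11
11 → 12
11 → 13
6 → 14

Visit order: 9, 5, 2, 1, 3, 4, 6, 7, 8, 10, 11, 12, 13, 14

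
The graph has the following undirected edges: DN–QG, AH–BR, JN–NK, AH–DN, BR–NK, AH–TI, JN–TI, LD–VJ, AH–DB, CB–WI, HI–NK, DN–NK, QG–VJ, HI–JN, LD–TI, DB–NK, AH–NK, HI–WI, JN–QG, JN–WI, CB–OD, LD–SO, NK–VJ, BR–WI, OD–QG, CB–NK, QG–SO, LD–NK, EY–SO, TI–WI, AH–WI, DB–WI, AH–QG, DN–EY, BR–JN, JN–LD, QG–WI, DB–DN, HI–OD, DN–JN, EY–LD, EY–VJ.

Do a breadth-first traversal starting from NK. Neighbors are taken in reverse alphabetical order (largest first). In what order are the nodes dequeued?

NK, VJ, LD, JN, HI, DN, DB, CB, BR, AH, QG, EY, TI, SO, WI, OD

Visit NK; enqueue VJ, LD, JN, HI, DN, DB, CB, BR, AH → queue [VJ, LD, JN, HI, DN, DB, CB, BR, AH]
Visit VJ; enqueue QG, EY → queue [LD, JN, HI, DN, DB, CB, BR, AH, QG, EY]
Visit LD; enqueue TI, SO → queue [JN, HI, DN, DB, CB, BR, AH, QG, EY, TI, SO]
Visit JN; enqueue WI → queue [HI, DN, DB, CB, BR, AH, QG, EY, TI, SO, WI]
Visit HI; enqueue OD → queue [DN, DB, CB, BR, AH, QG, EY, TI, SO, WI, OD]
Visit DN → queue [DB, CB, BR, AH, QG, EY, TI, SO, WI, OD]
Visit DB → queue [CB, BR, AH, QG, EY, TI, SO, WI, OD]
Visit CB → queue [BR, AH, QG, EY, TI, SO, WI, OD]
Visit BR → queue [AH, QG, EY, TI, SO, WI, OD]
Visit AH → queue [QG, EY, TI, SO, WI, OD]
Visit QG → queue [EY, TI, SO, WI, OD]
Visit EY → queue [TI, SO, WI, OD]
Visit TI → queue [SO, WI, OD]
Visit SO → queue [WI, OD]
Visit WI → queue [OD]
Visit OD → queue []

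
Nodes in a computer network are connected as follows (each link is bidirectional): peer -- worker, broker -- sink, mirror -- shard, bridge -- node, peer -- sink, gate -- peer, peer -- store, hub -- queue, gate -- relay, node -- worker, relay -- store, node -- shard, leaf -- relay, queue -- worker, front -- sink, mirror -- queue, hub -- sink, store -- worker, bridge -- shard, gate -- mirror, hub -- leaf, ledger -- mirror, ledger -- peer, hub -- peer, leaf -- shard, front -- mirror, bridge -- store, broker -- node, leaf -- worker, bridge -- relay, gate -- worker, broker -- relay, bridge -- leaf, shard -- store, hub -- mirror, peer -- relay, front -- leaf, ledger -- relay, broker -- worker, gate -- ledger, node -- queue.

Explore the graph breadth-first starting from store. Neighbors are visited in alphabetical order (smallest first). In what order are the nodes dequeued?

Visit store; enqueue bridge, peer, relay, shard, worker → queue [bridge, peer, relay, shard, worker]
Visit bridge; enqueue leaf, node → queue [peer, relay, shard, worker, leaf, node]
Visit peer; enqueue gate, hub, ledger, sink → queue [relay, shard, worker, leaf, node, gate, hub, ledger, sink]
Visit relay; enqueue broker → queue [shard, worker, leaf, node, gate, hub, ledger, sink, broker]
Visit shard; enqueue mirror → queue [worker, leaf, node, gate, hub, ledger, sink, broker, mirror]
Visit worker; enqueue queue → queue [leaf, node, gate, hub, ledger, sink, broker, mirror, queue]
Visit leaf; enqueue front → queue [node, gate, hub, ledger, sink, broker, mirror, queue, front]
Visit node → queue [gate, hub, ledger, sink, broker, mirror, queue, front]
Visit gate → queue [hub, ledger, sink, broker, mirror, queue, front]
Visit hub → queue [ledger, sink, broker, mirror, queue, front]
Visit ledger → queue [sink, broker, mirror, queue, front]
Visit sink → queue [broker, mirror, queue, front]
Visit broker → queue [mirror, queue, front]
Visit mirror → queue [queue, front]
Visit queue → queue [front]
Visit front → queue []

store → bridge → peer → relay → shard → worker → leaf → node → gate → hub → ledger → sink → broker → mirror → queue → front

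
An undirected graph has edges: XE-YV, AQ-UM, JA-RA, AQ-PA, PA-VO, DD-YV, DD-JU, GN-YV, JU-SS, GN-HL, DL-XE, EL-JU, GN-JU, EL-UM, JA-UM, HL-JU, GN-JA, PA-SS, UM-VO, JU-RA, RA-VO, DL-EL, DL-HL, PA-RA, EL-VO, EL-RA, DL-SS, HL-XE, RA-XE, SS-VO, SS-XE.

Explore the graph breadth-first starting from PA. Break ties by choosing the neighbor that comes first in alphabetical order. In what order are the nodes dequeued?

PA → AQ → RA → SS → VO → UM → EL → JA → JU → XE → DL → GN → DD → HL → YV

Visit PA; enqueue AQ, RA, SS, VO → queue [AQ, RA, SS, VO]
Visit AQ; enqueue UM → queue [RA, SS, VO, UM]
Visit RA; enqueue EL, JA, JU, XE → queue [SS, VO, UM, EL, JA, JU, XE]
Visit SS; enqueue DL → queue [VO, UM, EL, JA, JU, XE, DL]
Visit VO → queue [UM, EL, JA, JU, XE, DL]
Visit UM → queue [EL, JA, JU, XE, DL]
Visit EL → queue [JA, JU, XE, DL]
Visit JA; enqueue GN → queue [JU, XE, DL, GN]
Visit JU; enqueue DD, HL → queue [XE, DL, GN, DD, HL]
Visit XE; enqueue YV → queue [DL, GN, DD, HL, YV]
Visit DL → queue [GN, DD, HL, YV]
Visit GN → queue [DD, HL, YV]
Visit DD → queue [HL, YV]
Visit HL → queue [YV]
Visit YV → queue []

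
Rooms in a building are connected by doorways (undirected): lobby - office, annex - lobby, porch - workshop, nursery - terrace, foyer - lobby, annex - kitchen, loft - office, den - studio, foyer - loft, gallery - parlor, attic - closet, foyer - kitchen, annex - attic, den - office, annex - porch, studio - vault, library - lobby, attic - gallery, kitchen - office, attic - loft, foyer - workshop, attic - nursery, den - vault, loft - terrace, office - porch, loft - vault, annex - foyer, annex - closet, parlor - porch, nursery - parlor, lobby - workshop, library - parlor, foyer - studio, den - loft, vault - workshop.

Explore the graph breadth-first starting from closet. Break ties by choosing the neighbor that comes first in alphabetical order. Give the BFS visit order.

closet annex attic foyer kitchen lobby porch gallery loft nursery studio workshop office library parlor den terrace vault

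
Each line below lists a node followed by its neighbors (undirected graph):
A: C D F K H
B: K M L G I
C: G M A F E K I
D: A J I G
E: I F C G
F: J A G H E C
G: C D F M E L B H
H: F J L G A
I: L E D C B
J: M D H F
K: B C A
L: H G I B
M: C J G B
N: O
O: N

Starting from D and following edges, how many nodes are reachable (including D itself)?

BFS from D visits: D, A, J, I, G, C, F, K, H, M, L, E, B
Reachable nodes: 13 of 15 total.

13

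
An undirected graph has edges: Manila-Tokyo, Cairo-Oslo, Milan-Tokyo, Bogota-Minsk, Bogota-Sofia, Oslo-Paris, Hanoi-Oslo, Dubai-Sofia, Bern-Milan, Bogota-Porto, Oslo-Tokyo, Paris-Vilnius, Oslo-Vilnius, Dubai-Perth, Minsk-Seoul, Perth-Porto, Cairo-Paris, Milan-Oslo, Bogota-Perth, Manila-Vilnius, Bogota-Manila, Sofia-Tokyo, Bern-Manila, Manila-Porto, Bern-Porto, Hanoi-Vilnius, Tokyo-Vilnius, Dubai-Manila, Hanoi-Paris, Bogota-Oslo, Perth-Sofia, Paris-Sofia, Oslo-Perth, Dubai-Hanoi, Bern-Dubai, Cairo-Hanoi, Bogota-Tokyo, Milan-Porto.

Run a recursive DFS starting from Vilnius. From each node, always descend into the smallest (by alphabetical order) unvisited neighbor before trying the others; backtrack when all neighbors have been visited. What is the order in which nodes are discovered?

Vilnius, Hanoi, Cairo, Oslo, Bogota, Manila, Bern, Dubai, Perth, Porto, Milan, Tokyo, Sofia, Paris, Minsk, Seoul

Visit Vilnius
Vilnius → Hanoi
Hanoi → Cairo
Cairo → Oslo
Oslo → Bogota
Bogota → Manila
Manila → Bern
Bern → Dubai
Dubai → Perth
Perth → Porto
Porto → Milan
Milan → Tokyo
Tokyo → Sofia
Sofia → Paris
Bogota → Minsk
Minsk → Seoul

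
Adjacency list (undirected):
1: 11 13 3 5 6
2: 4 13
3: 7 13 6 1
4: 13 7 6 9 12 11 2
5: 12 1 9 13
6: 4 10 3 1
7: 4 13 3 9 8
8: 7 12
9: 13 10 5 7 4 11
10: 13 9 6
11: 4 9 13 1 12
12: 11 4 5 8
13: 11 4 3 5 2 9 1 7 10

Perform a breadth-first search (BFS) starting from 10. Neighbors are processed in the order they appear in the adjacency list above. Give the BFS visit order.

10, 13, 9, 6, 11, 4, 3, 5, 2, 1, 7, 12, 8

Visit 10; enqueue 13, 9, 6 → queue [13, 9, 6]
Visit 13; enqueue 11, 4, 3, 5, 2, 1, 7 → queue [9, 6, 11, 4, 3, 5, 2, 1, 7]
Visit 9 → queue [6, 11, 4, 3, 5, 2, 1, 7]
Visit 6 → queue [11, 4, 3, 5, 2, 1, 7]
Visit 11; enqueue 12 → queue [4, 3, 5, 2, 1, 7, 12]
Visit 4 → queue [3, 5, 2, 1, 7, 12]
Visit 3 → queue [5, 2, 1, 7, 12]
Visit 5 → queue [2, 1, 7, 12]
Visit 2 → queue [1, 7, 12]
Visit 1 → queue [7, 12]
Visit 7; enqueue 8 → queue [12, 8]
Visit 12 → queue [8]
Visit 8 → queue []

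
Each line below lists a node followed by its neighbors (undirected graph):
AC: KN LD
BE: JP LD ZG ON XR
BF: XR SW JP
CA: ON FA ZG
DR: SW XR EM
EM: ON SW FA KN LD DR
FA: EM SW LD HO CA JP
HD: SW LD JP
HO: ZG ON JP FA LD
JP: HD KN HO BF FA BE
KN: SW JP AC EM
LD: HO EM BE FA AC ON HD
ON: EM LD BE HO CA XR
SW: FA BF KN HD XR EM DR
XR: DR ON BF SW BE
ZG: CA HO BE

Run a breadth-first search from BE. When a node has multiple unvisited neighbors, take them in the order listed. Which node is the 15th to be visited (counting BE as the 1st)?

Visit BE; enqueue JP, LD, ZG, ON, XR → queue [JP, LD, ZG, ON, XR]
Visit JP; enqueue HD, KN, HO, BF, FA → queue [LD, ZG, ON, XR, HD, KN, HO, BF, FA]
Visit LD; enqueue EM, AC → queue [ZG, ON, XR, HD, KN, HO, BF, FA, EM, AC]
Visit ZG; enqueue CA → queue [ON, XR, HD, KN, HO, BF, FA, EM, AC, CA]
Visit ON → queue [XR, HD, KN, HO, BF, FA, EM, AC, CA]
Visit XR; enqueue DR, SW → queue [HD, KN, HO, BF, FA, EM, AC, CA, DR, SW]
Visit HD → queue [KN, HO, BF, FA, EM, AC, CA, DR, SW]
Visit KN → queue [HO, BF, FA, EM, AC, CA, DR, SW]
Visit HO → queue [BF, FA, EM, AC, CA, DR, SW]
Visit BF → queue [FA, EM, AC, CA, DR, SW]
Visit FA → queue [EM, AC, CA, DR, SW]
Visit EM → queue [AC, CA, DR, SW]
Visit AC → queue [CA, DR, SW]
Visit CA → queue [DR, SW]
Visit DR → queue [SW]
Visit SW → queue []

Visit order: BE, JP, LD, ZG, ON, XR, HD, KN, HO, BF, FA, EM, AC, CA, DR, SW

DR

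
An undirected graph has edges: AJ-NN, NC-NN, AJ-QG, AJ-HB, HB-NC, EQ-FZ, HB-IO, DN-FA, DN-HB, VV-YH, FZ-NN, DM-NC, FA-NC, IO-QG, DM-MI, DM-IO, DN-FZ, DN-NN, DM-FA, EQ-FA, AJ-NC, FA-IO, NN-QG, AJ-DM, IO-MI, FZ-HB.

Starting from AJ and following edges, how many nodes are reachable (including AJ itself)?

BFS from AJ visits: AJ, DM, HB, NC, NN, QG, FA, IO, MI, DN, FZ, EQ
Reachable nodes: 12 of 14 total.

12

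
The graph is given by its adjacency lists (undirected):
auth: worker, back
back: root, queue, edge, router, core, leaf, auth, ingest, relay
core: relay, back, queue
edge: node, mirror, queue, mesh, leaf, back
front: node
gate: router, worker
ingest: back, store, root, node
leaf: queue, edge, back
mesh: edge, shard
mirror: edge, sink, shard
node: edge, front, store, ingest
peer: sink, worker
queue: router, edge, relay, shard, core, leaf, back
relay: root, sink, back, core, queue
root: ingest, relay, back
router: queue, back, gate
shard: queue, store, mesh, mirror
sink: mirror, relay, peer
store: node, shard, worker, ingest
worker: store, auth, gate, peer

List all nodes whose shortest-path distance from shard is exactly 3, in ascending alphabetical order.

Level 0: shard
Level 1: mesh, mirror, queue, store
Level 2: back, core, edge, ingest, leaf, node, relay, router, sink, worker
Level 3: auth, front, gate, peer, root

auth, front, gate, peer, root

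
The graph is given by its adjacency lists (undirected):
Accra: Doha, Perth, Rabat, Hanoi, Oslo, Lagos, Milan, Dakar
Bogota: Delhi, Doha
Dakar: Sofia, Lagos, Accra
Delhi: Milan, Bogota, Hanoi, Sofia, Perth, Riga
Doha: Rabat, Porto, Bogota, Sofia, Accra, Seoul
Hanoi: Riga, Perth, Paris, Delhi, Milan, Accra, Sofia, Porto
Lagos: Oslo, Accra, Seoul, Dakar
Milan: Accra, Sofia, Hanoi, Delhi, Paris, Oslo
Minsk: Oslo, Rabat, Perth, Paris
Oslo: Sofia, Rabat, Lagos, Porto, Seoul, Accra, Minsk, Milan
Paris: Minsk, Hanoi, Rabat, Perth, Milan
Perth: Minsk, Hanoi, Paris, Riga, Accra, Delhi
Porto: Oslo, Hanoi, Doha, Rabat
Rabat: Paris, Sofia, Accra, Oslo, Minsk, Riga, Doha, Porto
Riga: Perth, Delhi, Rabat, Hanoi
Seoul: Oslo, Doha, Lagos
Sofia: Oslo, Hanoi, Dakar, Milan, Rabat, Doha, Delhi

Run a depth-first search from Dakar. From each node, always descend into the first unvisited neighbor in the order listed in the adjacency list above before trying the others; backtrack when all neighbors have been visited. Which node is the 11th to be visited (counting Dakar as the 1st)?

Milan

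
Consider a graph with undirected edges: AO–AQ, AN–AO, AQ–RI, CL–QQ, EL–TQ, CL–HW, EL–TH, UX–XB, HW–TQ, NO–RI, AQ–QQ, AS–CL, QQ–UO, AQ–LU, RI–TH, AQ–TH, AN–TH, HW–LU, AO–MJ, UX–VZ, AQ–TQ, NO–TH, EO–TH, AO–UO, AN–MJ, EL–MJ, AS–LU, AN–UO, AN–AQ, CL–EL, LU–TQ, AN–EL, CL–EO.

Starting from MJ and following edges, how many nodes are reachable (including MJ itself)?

BFS from MJ visits: MJ, AN, AO, EL, AQ, TH, UO, CL, TQ, LU, QQ, RI, EO, NO, AS, HW
Reachable nodes: 16 of 19 total.

16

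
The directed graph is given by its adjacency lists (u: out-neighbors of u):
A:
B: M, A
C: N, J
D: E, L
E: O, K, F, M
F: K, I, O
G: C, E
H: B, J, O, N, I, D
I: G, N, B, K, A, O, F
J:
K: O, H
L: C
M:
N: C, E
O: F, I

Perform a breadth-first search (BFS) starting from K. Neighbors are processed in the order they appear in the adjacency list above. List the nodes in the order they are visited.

K → O → H → F → I → B → J → N → D → G → A → M → C → E → L

Visit K; enqueue O, H → queue [O, H]
Visit O; enqueue F, I → queue [H, F, I]
Visit H; enqueue B, J, N, D → queue [F, I, B, J, N, D]
Visit F → queue [I, B, J, N, D]
Visit I; enqueue G, A → queue [B, J, N, D, G, A]
Visit B; enqueue M → queue [J, N, D, G, A, M]
Visit J → queue [N, D, G, A, M]
Visit N; enqueue C, E → queue [D, G, A, M, C, E]
Visit D; enqueue L → queue [G, A, M, C, E, L]
Visit G → queue [A, M, C, E, L]
Visit A → queue [M, C, E, L]
Visit M → queue [C, E, L]
Visit C → queue [E, L]
Visit E → queue [L]
Visit L → queue []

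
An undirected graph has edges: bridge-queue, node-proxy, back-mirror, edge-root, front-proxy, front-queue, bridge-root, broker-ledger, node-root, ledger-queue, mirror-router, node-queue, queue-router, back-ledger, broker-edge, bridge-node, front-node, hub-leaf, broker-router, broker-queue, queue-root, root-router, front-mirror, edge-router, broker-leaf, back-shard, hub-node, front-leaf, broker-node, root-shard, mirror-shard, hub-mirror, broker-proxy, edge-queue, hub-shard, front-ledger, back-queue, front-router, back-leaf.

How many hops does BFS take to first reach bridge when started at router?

Level 0: router
Level 1: broker, edge, front, mirror, queue, root
Level 2: back, bridge, hub, leaf, ledger, node, proxy, shard
bridge first appears at level 2.

2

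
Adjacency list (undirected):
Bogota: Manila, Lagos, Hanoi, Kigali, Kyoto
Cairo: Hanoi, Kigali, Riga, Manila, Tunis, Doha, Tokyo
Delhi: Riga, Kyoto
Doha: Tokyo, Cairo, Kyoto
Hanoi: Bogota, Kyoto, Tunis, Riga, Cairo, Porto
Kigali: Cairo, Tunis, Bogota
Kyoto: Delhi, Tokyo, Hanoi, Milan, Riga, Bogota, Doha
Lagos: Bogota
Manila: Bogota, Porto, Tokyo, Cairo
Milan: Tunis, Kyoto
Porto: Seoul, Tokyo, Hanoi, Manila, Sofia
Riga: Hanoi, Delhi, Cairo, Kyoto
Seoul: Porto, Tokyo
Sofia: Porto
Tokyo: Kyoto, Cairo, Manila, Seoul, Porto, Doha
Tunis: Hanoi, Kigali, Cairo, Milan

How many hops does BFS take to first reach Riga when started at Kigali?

Level 0: Kigali
Level 1: Bogota, Cairo, Tunis
Level 2: Doha, Hanoi, Kyoto, Lagos, Manila, Milan, Riga, Tokyo
Level 3: Delhi, Porto, Seoul
Level 4: Sofia
Riga first appears at level 2.

2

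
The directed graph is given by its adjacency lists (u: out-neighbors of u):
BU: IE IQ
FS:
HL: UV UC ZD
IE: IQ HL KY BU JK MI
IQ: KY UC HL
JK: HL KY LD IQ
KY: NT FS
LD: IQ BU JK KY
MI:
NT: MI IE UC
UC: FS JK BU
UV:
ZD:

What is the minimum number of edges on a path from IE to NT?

2

Level 0: IE
Level 1: BU, HL, IQ, JK, KY, MI
Level 2: FS, LD, NT, UC, UV, ZD
NT first appears at level 2.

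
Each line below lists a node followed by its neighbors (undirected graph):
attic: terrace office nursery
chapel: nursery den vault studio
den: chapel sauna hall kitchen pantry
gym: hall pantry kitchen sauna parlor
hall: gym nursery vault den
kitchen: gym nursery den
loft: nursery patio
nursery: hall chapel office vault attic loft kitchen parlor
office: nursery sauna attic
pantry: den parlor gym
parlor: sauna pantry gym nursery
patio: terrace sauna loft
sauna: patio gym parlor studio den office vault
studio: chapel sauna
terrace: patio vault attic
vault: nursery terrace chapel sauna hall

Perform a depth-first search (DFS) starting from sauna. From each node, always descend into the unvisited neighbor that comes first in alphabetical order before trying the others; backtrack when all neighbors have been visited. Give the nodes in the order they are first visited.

Visit sauna
sauna → den
den → chapel
chapel → nursery
nursery → attic
attic → office
attic → terrace
terrace → patio
patio → loft
terrace → vault
vault → hall
hall → gym
gym → kitchen
gym → pantry
pantry → parlor
chapel → studio

sauna den chapel nursery attic office terrace patio loft vault hall gym kitchen pantry parlor studio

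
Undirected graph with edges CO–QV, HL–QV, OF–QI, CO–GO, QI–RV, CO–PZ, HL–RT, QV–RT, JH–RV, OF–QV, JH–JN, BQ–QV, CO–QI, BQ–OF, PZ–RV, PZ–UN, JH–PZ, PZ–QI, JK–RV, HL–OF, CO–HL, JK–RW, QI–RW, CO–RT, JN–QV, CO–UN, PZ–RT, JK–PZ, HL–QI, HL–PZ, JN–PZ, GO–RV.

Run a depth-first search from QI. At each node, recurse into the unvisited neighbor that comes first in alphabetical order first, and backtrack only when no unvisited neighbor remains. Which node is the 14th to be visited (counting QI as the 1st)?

RW

Visit QI
QI → CO
CO → GO
GO → RV
RV → JH
JH → JN
JN → PZ
PZ → HL
HL → OF
OF → BQ
BQ → QV
QV → RT
PZ → JK
JK → RW
PZ → UN

Visit order: QI, CO, GO, RV, JH, JN, PZ, HL, OF, BQ, QV, RT, JK, RW, UN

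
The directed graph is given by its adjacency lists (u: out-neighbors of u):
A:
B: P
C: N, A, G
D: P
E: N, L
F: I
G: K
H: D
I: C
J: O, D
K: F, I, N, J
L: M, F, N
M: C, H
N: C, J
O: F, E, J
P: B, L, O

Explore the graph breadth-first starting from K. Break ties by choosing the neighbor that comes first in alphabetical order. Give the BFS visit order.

Visit K; enqueue F, I, J, N → queue [F, I, J, N]
Visit F → queue [I, J, N]
Visit I; enqueue C → queue [J, N, C]
Visit J; enqueue D, O → queue [N, C, D, O]
Visit N → queue [C, D, O]
Visit C; enqueue A, G → queue [D, O, A, G]
Visit D; enqueue P → queue [O, A, G, P]
Visit O; enqueue E → queue [A, G, P, E]
Visit A → queue [G, P, E]
Visit G → queue [P, E]
Visit P; enqueue B, L → queue [E, B, L]
Visit E → queue [B, L]
Visit B → queue [L]
Visit L; enqueue M → queue [M]
Visit M; enqueue H → queue [H]
Visit H → queue []

K F I J N C D O A G P E B L M H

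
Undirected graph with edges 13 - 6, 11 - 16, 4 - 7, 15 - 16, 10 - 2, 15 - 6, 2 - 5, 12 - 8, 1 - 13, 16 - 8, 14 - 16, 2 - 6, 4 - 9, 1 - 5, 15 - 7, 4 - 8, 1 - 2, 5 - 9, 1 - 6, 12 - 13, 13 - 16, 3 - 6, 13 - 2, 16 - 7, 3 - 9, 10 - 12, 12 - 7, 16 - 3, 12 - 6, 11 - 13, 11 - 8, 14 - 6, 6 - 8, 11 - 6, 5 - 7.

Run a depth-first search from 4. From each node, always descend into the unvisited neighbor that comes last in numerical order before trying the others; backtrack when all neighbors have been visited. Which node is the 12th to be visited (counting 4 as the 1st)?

2

Visit 4
4 → 9
9 → 5
5 → 7
7 → 16
16 → 15
15 → 6
6 → 14
6 → 13
13 → 12
12 → 10
10 → 2
2 → 1
12 → 8
8 → 11
6 → 3

Visit order: 4, 9, 5, 7, 16, 15, 6, 14, 13, 12, 10, 2, 1, 8, 11, 3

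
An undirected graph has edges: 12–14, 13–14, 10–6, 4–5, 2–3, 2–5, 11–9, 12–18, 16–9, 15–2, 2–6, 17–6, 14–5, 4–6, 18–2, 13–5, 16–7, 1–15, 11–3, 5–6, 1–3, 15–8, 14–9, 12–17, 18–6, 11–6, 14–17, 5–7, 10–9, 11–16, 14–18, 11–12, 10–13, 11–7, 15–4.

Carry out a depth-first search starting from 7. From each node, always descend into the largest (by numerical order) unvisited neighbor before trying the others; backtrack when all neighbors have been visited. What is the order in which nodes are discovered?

7, 16, 11, 12, 18, 14, 17, 6, 10, 13, 5, 4, 15, 8, 2, 3, 1, 9

Visit 7
7 → 16
16 → 11
11 → 12
12 → 18
18 → 14
14 → 17
17 → 6
6 → 10
10 → 13
13 → 5
5 → 4
4 → 15
15 → 8
15 → 2
2 → 3
3 → 1
10 → 9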